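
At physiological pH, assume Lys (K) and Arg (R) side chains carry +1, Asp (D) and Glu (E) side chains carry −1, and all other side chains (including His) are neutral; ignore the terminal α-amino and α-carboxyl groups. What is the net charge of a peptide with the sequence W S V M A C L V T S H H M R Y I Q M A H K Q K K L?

Positive (K, R): R14, K21, K23, K24 → +4.
Negative (D, E): none → −0.
Net charge = (+4) + (−0) = +4.

+4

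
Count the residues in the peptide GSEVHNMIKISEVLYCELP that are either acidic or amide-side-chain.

4

Acidic: D, E. Amide-side-chain: N, Q.
Acidic residues here: E3, E12, E17 (3).
Amide-side-chain residues here: N6 (1).
The two groups share no amino acid, so total = 3 + 1 = 4.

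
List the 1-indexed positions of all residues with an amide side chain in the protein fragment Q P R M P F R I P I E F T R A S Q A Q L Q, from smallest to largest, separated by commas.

The amide-side-chain residues are Asn (N) and Gln (Q).
Matching residues: Q1, Q17, Q19, Q21.

1, 17, 19, 21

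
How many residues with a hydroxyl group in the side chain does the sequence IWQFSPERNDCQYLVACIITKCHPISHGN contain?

Serine (S), threonine (T), and tyrosine (Y) each carry a hydroxyl group on the side chain.
Matching residues: S5, Y13, T20, S26.

4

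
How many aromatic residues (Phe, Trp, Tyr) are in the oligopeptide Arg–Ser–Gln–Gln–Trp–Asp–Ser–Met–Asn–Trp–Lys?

Matching residues: Trp5, Trp10.

2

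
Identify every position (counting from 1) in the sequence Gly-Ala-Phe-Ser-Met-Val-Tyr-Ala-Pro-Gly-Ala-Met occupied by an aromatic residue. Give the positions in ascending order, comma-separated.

F, W, and Y each carry an aromatic ring on the side chain.
Matching residues: Phe3, Tyr7.

3, 7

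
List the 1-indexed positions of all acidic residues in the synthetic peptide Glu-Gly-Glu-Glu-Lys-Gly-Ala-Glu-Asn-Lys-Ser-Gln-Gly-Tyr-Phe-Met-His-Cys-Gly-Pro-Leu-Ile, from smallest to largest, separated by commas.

Aspartate (D) and glutamate (E) have carboxylic-acid side chains and are the acidic amino acids.
Matching residues: Glu1, Glu3, Glu4, Glu8.

1, 3, 4, 8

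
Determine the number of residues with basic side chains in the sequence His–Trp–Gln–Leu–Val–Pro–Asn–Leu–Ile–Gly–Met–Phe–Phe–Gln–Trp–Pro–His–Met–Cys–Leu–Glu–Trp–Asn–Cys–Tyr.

2

The basic amino acids are Lys (K), Arg (R), and His (H).
Matching residues: His1, His17.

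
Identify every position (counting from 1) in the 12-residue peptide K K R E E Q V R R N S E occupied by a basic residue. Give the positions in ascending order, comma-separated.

K, R, and H are the three residues with basic side chains (ε-amine, guanidinium, and imidazole respectively).
Matching residues: K1, K2, R3, R8, R9.

1, 2, 3, 8, 9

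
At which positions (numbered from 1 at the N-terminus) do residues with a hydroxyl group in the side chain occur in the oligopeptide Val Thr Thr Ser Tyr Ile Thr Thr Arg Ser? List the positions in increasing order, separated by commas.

The –OH-bearing residues are Ser, Thr (aliphatic alcohols), and Tyr (phenol).
Matching residues: Thr2, Thr3, Ser4, Tyr5, Thr7, Thr8, Ser10.

2, 3, 4, 5, 7, 8, 10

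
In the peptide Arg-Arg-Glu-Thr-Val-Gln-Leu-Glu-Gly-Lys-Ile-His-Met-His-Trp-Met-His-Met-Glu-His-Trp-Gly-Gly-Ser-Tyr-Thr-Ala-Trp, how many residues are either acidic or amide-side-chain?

Acidic: D, E. Amide-side-chain: N, Q.
Acidic residues here: Glu3, Glu8, Glu19 (3).
Amide-side-chain residues here: Gln6 (1).
The two groups share no amino acid, so total = 3 + 1 = 4.

4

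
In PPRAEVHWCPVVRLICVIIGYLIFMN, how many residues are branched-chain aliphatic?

10

Valine (V), leucine (L), and isoleucine (I) are the branched-chain amino acids.
Matching residues: V6, V11, V12, L14, I15, V17, I18, I19, L22, I23.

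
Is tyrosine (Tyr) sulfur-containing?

No

Cysteine (C, thiol) and methionine (M, thioether) are the two sulfur-containing amino acids.
Tyrosine is not in this group.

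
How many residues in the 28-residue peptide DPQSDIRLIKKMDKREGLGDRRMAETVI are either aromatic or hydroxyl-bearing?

2

Aromatic: F, W, Y. Hydroxyl-bearing: S, T, Y.
Aromatic residues here: none (0).
Hydroxyl-bearing residues here: S4, T26 (2).
(Y belongs to both groups, but none appear in this sequence.) Total = 0 + 2 = 2.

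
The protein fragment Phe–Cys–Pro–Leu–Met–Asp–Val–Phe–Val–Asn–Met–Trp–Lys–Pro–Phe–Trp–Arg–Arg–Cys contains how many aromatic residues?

Phenylalanine (F), tryptophan (W), and tyrosine (Y) have aromatic ring side chains.
Matching residues: Phe1, Phe8, Trp12, Phe15, Trp16.

5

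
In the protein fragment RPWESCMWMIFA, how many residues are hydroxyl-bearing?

1

Serine (S), threonine (T), and tyrosine (Y) each carry a hydroxyl group on the side chain.
Matching residues: S5.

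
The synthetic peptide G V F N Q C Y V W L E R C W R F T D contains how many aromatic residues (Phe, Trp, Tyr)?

5

Matching residues: F3, Y7, W9, W14, F16.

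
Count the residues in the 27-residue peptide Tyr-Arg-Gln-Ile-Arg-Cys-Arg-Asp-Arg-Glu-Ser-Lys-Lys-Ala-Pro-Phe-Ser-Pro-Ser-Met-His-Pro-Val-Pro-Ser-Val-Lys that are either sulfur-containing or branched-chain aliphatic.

5

Sulfur-containing: C, M. Branched-chain aliphatic: I, L, V.
Sulfur-containing residues here: Cys6, Met20 (2).
Branched-chain aliphatic residues here: Ile4, Val23, Val26 (3).
The two groups share no amino acid, so total = 2 + 3 = 5.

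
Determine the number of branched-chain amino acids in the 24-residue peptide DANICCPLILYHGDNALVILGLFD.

9

The BCAAs are Val, Leu, and Ile — aliphatic side chains with a branch point.
Matching residues: I4, L8, I9, L10, L17, V18, I19, L20, L22.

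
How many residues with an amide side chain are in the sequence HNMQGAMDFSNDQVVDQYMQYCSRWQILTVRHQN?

The amide-side-chain residues are Asn (N) and Gln (Q).
Matching residues: N2, Q4, N11, Q13, Q17, Q20, Q26, Q33, N34.

9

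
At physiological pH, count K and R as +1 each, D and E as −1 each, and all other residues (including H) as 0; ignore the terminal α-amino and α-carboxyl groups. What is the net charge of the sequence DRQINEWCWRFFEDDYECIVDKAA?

-4

Positive (K, R): R2, R10, K22 → +3.
Negative (D, E): D1, E6, E13, D14, D15, E17, D21 → −7.
Net charge = (+3) + (−7) = −4.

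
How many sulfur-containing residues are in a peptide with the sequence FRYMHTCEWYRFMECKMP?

The sulfur-bearing residues are cysteine (–SH) and methionine (–S–CH₃).
Matching residues: M4, C7, M13, C15, M17.

5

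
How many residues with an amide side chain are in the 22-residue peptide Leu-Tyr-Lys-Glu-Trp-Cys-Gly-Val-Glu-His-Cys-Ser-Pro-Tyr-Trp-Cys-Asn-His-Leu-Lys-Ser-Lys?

Only N (asparagine) and Q (glutamine) carry a side-chain carboxamide.
Matching residues: Asn17.

1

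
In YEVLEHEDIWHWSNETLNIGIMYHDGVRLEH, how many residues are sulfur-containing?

Only Cys (C) and Met (M) have a sulfur atom in the side chain.
Matching residues: M22.

1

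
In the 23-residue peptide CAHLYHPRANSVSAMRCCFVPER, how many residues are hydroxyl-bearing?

The –OH-bearing residues are Ser, Thr (aliphatic alcohols), and Tyr (phenol).
Matching residues: Y5, S11, S13.

3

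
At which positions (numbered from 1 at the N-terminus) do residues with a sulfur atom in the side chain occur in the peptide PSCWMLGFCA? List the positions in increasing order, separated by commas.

Only Cys (C) and Met (M) have a sulfur atom in the side chain.
Matching residues: C3, M5, C9.

3, 5, 9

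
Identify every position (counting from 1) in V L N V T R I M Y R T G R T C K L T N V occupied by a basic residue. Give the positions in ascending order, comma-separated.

Matching residues: R6, R10, R13, K16.

6, 10, 13, 16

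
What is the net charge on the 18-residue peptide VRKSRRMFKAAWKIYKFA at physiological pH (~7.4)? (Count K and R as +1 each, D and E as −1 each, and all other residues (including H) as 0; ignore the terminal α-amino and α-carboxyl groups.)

Positive (K, R): R2, K3, R5, R6, K9, K13, K16 → +7.
Negative (D, E): none → −0.
Net charge = (+7) + (−0) = +7.

+7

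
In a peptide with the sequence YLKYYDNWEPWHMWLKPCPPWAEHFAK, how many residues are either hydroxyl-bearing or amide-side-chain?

Hydroxyl-bearing: S, T, Y. Amide-side-chain: N, Q.
Hydroxyl-bearing residues here: Y1, Y4, Y5 (3).
Amide-side-chain residues here: N7 (1).
The two groups share no amino acid, so total = 3 + 1 = 4.

4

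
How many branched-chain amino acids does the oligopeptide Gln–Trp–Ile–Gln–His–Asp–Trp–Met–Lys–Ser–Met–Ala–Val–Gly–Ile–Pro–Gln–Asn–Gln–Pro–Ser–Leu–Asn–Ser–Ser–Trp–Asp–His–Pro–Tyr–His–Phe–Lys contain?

The BCAAs are Val, Leu, and Ile — aliphatic side chains with a branch point.
Matching residues: Ile3, Val13, Ile15, Leu22.

4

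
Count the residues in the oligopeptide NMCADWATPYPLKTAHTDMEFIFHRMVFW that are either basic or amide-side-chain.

5

Basic: H, K, R. Amide-side-chain: N, Q.
Basic residues here: K13, H16, H24, R25 (4).
Amide-side-chain residues here: N1 (1).
The two groups share no amino acid, so total = 4 + 1 = 5.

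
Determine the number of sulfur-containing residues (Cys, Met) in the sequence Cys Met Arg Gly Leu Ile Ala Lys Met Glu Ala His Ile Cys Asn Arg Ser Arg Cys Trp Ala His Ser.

Matching residues: Cys1, Met2, Met9, Cys14, Cys19.

5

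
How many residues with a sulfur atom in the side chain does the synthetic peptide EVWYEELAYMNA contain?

The sulfur-bearing residues are cysteine (–SH) and methionine (–S–CH₃).
Matching residues: M10.

1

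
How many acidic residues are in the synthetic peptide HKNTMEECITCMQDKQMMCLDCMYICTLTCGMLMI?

The acidic residues are Asp (D) and Glu (E), whose side chains end in a carboxylate group.
Matching residues: E6, E7, D14, D21.

4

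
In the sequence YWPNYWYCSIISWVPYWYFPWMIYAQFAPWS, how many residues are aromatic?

F, W, and Y each carry an aromatic ring on the side chain.
Matching residues: Y1, W2, Y5, W6, Y7, W13, Y16, W17, Y18, F19, W21, Y24, F27, W30.

14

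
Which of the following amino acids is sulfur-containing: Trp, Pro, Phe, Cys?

Cys

Only Cys (C) and Met (M) have a sulfur atom in the side chain.
Of the listed options, only Cys belongs to this group.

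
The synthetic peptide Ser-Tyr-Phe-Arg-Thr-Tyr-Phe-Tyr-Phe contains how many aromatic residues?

6

Phenylalanine (F), tryptophan (W), and tyrosine (Y) have aromatic ring side chains.
Matching residues: Tyr2, Phe3, Tyr6, Phe7, Tyr8, Phe9.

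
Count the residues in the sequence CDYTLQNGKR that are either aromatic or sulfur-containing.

Aromatic: F, W, Y. Sulfur-containing: C, M.
Aromatic residues here: Y3 (1).
Sulfur-containing residues here: C1 (1).
The two groups share no amino acid, so total = 1 + 1 = 2.

2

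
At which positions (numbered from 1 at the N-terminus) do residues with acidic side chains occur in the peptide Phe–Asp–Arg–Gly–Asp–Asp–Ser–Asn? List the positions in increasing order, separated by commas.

Only D (aspartate) and E (glutamate) carry a side-chain carboxylic acid.
Matching residues: Asp2, Asp5, Asp6.

2, 5, 6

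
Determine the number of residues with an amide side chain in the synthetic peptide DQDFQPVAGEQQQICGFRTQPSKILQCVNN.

Asparagine (N) and glutamine (Q) have uncharged amide side chains.
Matching residues: Q2, Q5, Q11, Q12, Q13, Q20, Q26, N29, N30.

9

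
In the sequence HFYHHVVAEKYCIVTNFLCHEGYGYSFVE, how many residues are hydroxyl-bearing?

6

Serine (S), threonine (T), and tyrosine (Y) each carry a hydroxyl group on the side chain.
Matching residues: Y3, Y11, T15, Y23, Y25, S26.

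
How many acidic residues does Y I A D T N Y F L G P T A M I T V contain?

1

The acidic residues are Asp (D) and Glu (E), whose side chains end in a carboxylate group.
Matching residues: D4.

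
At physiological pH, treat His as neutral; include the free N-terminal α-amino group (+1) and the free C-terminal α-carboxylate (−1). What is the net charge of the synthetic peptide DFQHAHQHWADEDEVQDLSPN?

-6

Near pH 7.4, K and R contribute +1 each, D and E contribute −1 each, and every other side chain (His included, as stated) is uncharged.
Positive (K, R): none → +0.
Negative (D, E): D1, D11, E12, D13, E14, D17 → −6.
The N-terminus (+1) and C-terminus (−1) cancel.
Net charge = (+0) + (−6) = −6.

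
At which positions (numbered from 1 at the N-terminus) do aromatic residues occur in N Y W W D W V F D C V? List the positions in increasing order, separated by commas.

2, 3, 4, 6, 8

The aromatic amino acids are Phe (F, benzyl), Trp (W, indole), and Tyr (Y, phenol).
Matching residues: Y2, W3, W4, W6, F8.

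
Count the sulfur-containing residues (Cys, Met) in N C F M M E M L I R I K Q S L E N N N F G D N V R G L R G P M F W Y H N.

Matching residues: C2, M4, M5, M7, M31.

5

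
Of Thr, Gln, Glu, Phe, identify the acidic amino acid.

Glu

Only D (aspartate) and E (glutamate) carry a side-chain carboxylic acid.
Of the listed options, only Glu belongs to this group.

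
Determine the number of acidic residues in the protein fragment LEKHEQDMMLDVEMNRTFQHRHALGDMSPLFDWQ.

7

The acidic residues are Asp (D) and Glu (E), whose side chains end in a carboxylate group.
Matching residues: E2, E5, D7, D11, E13, D26, D32.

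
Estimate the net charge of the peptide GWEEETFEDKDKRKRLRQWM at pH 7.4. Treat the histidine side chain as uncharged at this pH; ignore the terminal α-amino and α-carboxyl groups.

0

At pH ~7.4 the Lys and Arg side chains are protonated (+1), the Asp and Glu side chains are deprotonated (−1), and with His taken as neutral all other side chains carry no charge.
Positive (K, R): K10, K12, R13, K14, R15, R17 → +6.
Negative (D, E): E3, E4, E5, E8, D9, D11 → −6.
Net charge = (+6) + (−6) = 0.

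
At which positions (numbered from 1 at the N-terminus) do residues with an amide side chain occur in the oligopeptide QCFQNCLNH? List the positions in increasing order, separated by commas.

1, 4, 5, 8

Asparagine (N) and glutamine (Q) have uncharged amide side chains.
Matching residues: Q1, Q4, N5, N8.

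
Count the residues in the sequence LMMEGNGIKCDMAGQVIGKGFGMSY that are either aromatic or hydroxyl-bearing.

Aromatic: F, W, Y. Hydroxyl-bearing: S, T, Y.
Aromatic residues here: F21, Y25 (2).
Hydroxyl-bearing residues here: S24, Y25 (2).
Y is in both groups, so the 1 Y residue must not be double-counted.
Total = 2 + 2 − 1 = 3.

3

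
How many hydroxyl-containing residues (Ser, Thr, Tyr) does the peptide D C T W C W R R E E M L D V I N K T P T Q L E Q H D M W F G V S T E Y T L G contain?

Matching residues: T3, T18, T20, S32, T33, Y35, T36.

7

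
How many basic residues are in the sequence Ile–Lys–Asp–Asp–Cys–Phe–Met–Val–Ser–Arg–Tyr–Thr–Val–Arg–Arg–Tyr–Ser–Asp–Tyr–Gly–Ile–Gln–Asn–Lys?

Lysine (K), arginine (R), and histidine (H) have basic, nitrogen-containing side chains.
Matching residues: Lys2, Arg10, Arg14, Arg15, Lys24.

5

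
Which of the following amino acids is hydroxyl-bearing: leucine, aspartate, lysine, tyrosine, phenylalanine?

Serine (S), threonine (T), and tyrosine (Y) each carry a hydroxyl group on the side chain.
Of the listed options, only tyrosine belongs to this group.

tyrosine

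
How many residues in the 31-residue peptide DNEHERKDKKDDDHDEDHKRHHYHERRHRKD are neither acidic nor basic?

2

Acidic: D, E. Basic: K, R, H. All other residues are neither.
Matching residues: N2, Y23.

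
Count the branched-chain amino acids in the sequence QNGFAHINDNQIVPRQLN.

4

V, L, and I make up the branched-chain aliphatic group.
Matching residues: I7, I12, V13, L17.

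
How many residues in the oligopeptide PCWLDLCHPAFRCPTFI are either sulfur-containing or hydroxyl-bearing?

4

Sulfur-containing: C, M. Hydroxyl-bearing: S, T, Y.
Sulfur-containing residues here: C2, C7, C13 (3).
Hydroxyl-bearing residues here: T15 (1).
The two groups share no amino acid, so total = 3 + 1 = 4.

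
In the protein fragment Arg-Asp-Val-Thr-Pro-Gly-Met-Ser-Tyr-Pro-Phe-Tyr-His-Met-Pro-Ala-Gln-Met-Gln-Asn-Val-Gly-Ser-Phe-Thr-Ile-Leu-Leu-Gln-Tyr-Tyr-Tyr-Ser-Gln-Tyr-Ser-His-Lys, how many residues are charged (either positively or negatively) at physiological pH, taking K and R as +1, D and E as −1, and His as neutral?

3

Charged side chains at pH ~7.4: K, R (positive); D, E (negative).
Matching residues: Arg1, Asp2, Lys38.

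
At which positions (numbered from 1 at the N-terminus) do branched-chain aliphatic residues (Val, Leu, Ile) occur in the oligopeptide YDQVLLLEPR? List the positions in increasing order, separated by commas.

4, 5, 6, 7

Matching residues: V4, L5, L6, L7.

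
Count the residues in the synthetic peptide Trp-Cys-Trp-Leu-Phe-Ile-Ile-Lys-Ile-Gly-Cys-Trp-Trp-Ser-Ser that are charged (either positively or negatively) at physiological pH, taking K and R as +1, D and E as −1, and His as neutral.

Charged side chains at pH ~7.4: K, R (positive); D, E (negative).
Matching residues: Lys8.

1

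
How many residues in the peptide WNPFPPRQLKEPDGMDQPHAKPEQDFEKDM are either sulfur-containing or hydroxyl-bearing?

2

Sulfur-containing: C, M. Hydroxyl-bearing: S, T, Y.
Sulfur-containing residues here: M15, M30 (2).
Hydroxyl-bearing residues here: none (0).
The two groups share no amino acid, so total = 2 + 0 = 2.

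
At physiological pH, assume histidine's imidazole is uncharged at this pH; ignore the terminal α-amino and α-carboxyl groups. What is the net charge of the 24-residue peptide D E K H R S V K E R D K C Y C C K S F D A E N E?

-1

Near pH 7.4, K and R contribute +1 each, D and E contribute −1 each, and every other side chain (His included, as stated) is uncharged.
Positive (K, R): K3, R5, K8, R10, K12, K17 → +6.
Negative (D, E): D1, E2, E9, D11, D20, E22, E24 → −7.
Net charge = (+6) + (−7) = −1.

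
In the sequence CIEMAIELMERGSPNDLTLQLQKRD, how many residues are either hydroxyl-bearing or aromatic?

2

Hydroxyl-bearing: S, T, Y. Aromatic: F, W, Y.
Hydroxyl-bearing residues here: S13, T18 (2).
Aromatic residues here: none (0).
(Y belongs to both groups, but none appear in this sequence.) Total = 2 + 0 = 2.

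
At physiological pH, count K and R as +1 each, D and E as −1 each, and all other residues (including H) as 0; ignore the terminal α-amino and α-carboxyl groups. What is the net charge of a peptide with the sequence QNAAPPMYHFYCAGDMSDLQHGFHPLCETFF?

Positive (K, R): none → +0.
Negative (D, E): D15, D18, E28 → −3.
Net charge = (+0) + (−3) = −3.

-3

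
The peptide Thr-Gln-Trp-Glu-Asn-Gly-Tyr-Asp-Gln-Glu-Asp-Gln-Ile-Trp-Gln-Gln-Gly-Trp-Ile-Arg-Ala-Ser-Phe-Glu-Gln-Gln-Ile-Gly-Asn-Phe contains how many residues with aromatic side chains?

Phenylalanine (F), tryptophan (W), and tyrosine (Y) have aromatic ring side chains.
Matching residues: Trp3, Tyr7, Trp14, Trp18, Phe23, Phe30.

6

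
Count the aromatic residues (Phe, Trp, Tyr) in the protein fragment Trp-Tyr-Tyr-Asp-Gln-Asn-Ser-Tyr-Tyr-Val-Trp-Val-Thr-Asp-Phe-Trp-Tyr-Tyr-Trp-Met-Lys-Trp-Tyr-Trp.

14

Matching residues: Trp1, Tyr2, Tyr3, Tyr8, Tyr9, Trp11, Phe15, Trp16, Tyr17, Tyr18, Trp19, Trp22, Tyr23, Trp24.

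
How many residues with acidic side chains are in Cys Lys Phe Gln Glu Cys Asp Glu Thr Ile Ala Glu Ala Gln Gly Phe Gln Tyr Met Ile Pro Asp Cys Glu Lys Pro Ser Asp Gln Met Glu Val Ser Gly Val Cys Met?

The acidic residues are Asp (D) and Glu (E), whose side chains end in a carboxylate group.
Matching residues: Glu5, Asp7, Glu8, Glu12, Asp22, Glu24, Asp28, Glu31.

8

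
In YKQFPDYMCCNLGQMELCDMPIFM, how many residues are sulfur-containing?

7

Only Cys (C) and Met (M) have a sulfur atom in the side chain.
Matching residues: M8, C9, C10, M15, C18, M20, M24.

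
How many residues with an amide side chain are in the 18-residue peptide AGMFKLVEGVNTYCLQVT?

2

Asparagine (N) and glutamine (Q) have uncharged amide side chains.
Matching residues: N11, Q16.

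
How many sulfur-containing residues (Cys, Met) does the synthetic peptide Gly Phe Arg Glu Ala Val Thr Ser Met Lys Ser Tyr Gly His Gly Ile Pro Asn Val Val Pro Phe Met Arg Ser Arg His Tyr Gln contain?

Matching residues: Met9, Met23.

2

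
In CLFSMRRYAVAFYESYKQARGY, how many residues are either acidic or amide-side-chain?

Acidic: D, E. Amide-side-chain: N, Q.
Acidic residues here: E14 (1).
Amide-side-chain residues here: Q18 (1).
The two groups share no amino acid, so total = 1 + 1 = 2.

2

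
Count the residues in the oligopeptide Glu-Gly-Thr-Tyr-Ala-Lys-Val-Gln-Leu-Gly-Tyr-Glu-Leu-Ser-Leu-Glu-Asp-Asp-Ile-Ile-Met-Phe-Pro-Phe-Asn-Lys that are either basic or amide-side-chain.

4

Basic: H, K, R. Amide-side-chain: N, Q.
Basic residues here: Lys6, Lys26 (2).
Amide-side-chain residues here: Gln8, Asn25 (2).
The two groups share no amino acid, so total = 2 + 2 = 4.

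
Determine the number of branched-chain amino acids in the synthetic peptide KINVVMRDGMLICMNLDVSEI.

Valine (V), leucine (L), and isoleucine (I) are the branched-chain amino acids.
Matching residues: I2, V4, V5, L11, I12, L16, V18, I21.

8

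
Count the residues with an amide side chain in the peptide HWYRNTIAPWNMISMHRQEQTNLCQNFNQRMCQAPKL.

10

Asparagine (N) and glutamine (Q) have uncharged amide side chains.
Matching residues: N5, N11, Q18, Q20, N22, Q25, N26, N28, Q29, Q33.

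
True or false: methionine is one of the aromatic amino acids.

F, W, and Y each carry an aromatic ring on the side chain.
Methionine is not in this group.

False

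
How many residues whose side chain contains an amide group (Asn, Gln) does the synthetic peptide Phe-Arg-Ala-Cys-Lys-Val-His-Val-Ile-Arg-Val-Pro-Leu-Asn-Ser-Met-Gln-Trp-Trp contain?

Matching residues: Asn14, Gln17.

2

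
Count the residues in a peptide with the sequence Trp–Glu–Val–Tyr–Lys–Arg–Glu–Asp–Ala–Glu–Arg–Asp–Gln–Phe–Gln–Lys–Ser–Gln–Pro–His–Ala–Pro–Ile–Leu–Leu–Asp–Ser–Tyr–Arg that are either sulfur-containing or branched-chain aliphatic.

4

Sulfur-containing: C, M. Branched-chain aliphatic: I, L, V.
Sulfur-containing residues here: none (0).
Branched-chain aliphatic residues here: Val3, Ile23, Leu24, Leu25 (4).
The two groups share no amino acid, so total = 0 + 4 = 4.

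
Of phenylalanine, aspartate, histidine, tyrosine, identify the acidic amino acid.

The acidic residues are Asp (D) and Glu (E), whose side chains end in a carboxylate group.
Of the listed options, only aspartate belongs to this group.

aspartate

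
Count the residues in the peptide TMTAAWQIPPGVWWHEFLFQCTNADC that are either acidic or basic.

Acidic: D, E. Basic: H, K, R.
Acidic residues here: E16, D25 (2).
Basic residues here: H15 (1).
The two groups share no amino acid, so total = 2 + 1 = 3.

3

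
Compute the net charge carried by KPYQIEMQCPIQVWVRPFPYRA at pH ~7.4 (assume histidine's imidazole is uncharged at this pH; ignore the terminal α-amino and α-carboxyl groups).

+2

Near pH 7.4, K and R contribute +1 each, D and E contribute −1 each, and every other side chain (His included, as stated) is uncharged.
Positive (K, R): K1, R16, R21 → +3.
Negative (D, E): E6 → −1.
Net charge = (+3) + (−1) = +2.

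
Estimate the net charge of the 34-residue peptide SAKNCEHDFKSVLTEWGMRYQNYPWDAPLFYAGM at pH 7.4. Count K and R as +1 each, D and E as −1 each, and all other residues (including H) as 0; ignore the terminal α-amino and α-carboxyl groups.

-1

Positive (K, R): K3, K10, R19 → +3.
Negative (D, E): E6, D8, E15, D26 → −4.
Net charge = (+3) + (−4) = −1.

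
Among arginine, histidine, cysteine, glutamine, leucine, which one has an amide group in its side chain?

Asparagine (N) and glutamine (Q) have uncharged amide side chains.
Of the listed options, only glutamine belongs to this group.

glutamine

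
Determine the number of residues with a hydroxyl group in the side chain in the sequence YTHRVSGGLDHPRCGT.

S, T, and Y are the three residues with a side-chain hydroxyl.
Matching residues: Y1, T2, S6, T16.

4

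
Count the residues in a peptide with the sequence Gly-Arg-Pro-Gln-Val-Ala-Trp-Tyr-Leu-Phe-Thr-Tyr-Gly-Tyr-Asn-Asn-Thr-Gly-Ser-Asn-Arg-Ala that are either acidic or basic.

2

Acidic: D, E. Basic: H, K, R.
Acidic residues here: none (0).
Basic residues here: Arg2, Arg21 (2).
The two groups share no amino acid, so total = 0 + 2 = 2.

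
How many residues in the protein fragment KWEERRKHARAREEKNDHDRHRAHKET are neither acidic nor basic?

6

Acidic: D, E. Basic: K, R, H. All other residues are neither.
Matching residues: W2, A9, A11, N16, A23, T27.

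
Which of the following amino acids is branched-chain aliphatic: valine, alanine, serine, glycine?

valine

Valine (V), leucine (L), and isoleucine (I) are the branched-chain amino acids.
Of the listed options, only valine belongs to this group.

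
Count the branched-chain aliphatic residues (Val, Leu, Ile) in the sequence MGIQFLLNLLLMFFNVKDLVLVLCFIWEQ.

Matching residues: I3, L6, L7, L9, L10, L11, V16, L19, V20, L21, V22, L23, I26.

13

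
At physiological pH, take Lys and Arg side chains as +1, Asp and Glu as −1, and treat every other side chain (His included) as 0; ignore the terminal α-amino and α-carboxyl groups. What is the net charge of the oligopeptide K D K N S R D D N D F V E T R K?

Positive (K, R): K1, K3, R6, R15, K16 → +5.
Negative (D, E): D2, D7, D8, D10, E13 → −5.
Net charge = (+5) + (−5) = 0.

0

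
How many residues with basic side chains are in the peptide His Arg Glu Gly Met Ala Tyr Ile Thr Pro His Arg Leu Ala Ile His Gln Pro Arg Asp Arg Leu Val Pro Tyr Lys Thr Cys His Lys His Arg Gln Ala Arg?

13

Lysine (K), arginine (R), and histidine (H) have basic, nitrogen-containing side chains.
Matching residues: His1, Arg2, His11, Arg12, His16, Arg19, Arg21, Lys26, His29, Lys30, His31, Arg32, Arg35.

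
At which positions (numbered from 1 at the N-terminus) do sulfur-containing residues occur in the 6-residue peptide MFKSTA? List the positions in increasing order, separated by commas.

Only Cys (C) and Met (M) have a sulfur atom in the side chain.
Matching residues: M1.

1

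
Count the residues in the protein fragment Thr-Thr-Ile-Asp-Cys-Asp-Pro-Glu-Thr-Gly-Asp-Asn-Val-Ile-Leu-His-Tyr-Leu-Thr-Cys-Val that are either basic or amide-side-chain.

Basic: H, K, R. Amide-side-chain: N, Q.
Basic residues here: His16 (1).
Amide-side-chain residues here: Asn12 (1).
The two groups share no amino acid, so total = 1 + 1 = 2.

2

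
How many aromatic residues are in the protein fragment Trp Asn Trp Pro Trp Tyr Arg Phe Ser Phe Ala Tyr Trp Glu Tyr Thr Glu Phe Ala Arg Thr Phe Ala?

11

The aromatic amino acids are Phe (F, benzyl), Trp (W, indole), and Tyr (Y, phenol).
Matching residues: Trp1, Trp3, Trp5, Tyr6, Phe8, Phe10, Tyr12, Trp13, Tyr15, Phe18, Phe22.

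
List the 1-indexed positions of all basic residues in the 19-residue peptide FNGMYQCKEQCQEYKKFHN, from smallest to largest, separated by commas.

8, 15, 16, 18

The basic amino acids are Lys (K), Arg (R), and His (H).
Matching residues: K8, K15, K16, H18.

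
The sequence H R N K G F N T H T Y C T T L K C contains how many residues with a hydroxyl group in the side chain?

The –OH-bearing residues are Ser, Thr (aliphatic alcohols), and Tyr (phenol).
Matching residues: T8, T10, Y11, T13, T14.

5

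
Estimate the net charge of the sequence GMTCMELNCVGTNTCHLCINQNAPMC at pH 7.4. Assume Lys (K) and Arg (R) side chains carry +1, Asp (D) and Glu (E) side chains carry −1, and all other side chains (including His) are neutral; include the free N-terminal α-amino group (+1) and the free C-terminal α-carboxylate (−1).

Positive (K, R): none → +0.
Negative (D, E): E6 → −1.
The N-terminus (+1) and C-terminus (−1) cancel.
Net charge = (+0) + (−1) = −1.

-1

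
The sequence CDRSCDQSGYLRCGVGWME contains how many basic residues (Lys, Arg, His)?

2

Matching residues: R3, R12.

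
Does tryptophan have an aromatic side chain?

Phenylalanine (F), tryptophan (W), and tyrosine (Y) have aromatic ring side chains.
Tryptophan is in this group.

Yes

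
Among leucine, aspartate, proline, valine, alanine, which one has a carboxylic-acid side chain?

Aspartate (D) and glutamate (E) have carboxylic-acid side chains and are the acidic amino acids.
Of the listed options, only aspartate belongs to this group.

aspartate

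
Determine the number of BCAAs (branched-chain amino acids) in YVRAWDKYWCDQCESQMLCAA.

2

V, L, and I make up the branched-chain aliphatic group.
Matching residues: V2, L18.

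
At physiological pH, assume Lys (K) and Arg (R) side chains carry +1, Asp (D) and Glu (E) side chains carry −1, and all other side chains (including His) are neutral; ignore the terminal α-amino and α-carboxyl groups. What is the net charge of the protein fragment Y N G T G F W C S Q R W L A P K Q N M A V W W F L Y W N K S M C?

Positive (K, R): R11, K16, K29 → +3.
Negative (D, E): none → −0.
Net charge = (+3) + (−0) = +3.

+3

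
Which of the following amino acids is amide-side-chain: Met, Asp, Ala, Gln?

Asparagine (N) and glutamine (Q) have uncharged amide side chains.
Of the listed options, only Gln belongs to this group.

Gln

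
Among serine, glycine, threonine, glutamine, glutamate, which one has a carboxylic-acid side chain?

Only D (aspartate) and E (glutamate) carry a side-chain carboxylic acid.
Of the listed options, only glutamate belongs to this group.

glutamate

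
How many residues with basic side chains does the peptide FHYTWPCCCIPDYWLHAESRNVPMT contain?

3

Lysine (K), arginine (R), and histidine (H) have basic, nitrogen-containing side chains.
Matching residues: H2, H16, R20.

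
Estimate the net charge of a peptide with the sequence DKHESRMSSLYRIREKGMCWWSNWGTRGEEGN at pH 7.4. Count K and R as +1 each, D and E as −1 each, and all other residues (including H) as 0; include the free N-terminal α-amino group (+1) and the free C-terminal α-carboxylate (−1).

Positive (K, R): K2, R6, R12, R14, K16, R27 → +6.
Negative (D, E): D1, E4, E15, E29, E30 → −5.
The N-terminus (+1) and C-terminus (−1) cancel.
Net charge = (+6) + (−5) = +1.

+1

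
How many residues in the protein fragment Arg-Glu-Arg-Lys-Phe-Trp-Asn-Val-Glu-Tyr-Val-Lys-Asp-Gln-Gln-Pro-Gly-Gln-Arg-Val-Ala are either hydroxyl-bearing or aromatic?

3

Hydroxyl-bearing: S, T, Y. Aromatic: F, W, Y.
Hydroxyl-bearing residues here: Tyr10 (1).
Aromatic residues here: Phe5, Trp6, Tyr10 (3).
Y is in both groups, so the 1 Y residue must not be double-counted.
Total = 1 + 3 − 1 = 3.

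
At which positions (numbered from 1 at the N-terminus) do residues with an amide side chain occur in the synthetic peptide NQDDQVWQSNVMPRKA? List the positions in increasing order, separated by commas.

1, 2, 5, 8, 10

Asparagine (N) and glutamine (Q) have uncharged amide side chains.
Matching residues: N1, Q2, Q5, Q8, N10.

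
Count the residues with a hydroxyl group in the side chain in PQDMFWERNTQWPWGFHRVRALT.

2

Serine (S), threonine (T), and tyrosine (Y) each carry a hydroxyl group on the side chain.
Matching residues: T10, T23.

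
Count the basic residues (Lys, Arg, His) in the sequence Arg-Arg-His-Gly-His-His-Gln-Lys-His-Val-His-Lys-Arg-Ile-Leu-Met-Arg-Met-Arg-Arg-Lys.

14

Matching residues: Arg1, Arg2, His3, His5, His6, Lys8, His9, His11, Lys12, Arg13, Arg17, Arg19, Arg20, Lys21.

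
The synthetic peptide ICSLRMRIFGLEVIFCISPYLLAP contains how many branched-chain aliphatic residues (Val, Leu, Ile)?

9

Matching residues: I1, L4, I8, L11, V13, I14, I17, L21, L22.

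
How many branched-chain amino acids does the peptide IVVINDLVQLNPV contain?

8

The BCAAs are Val, Leu, and Ile — aliphatic side chains with a branch point.
Matching residues: I1, V2, V3, I4, L7, V8, L10, V13.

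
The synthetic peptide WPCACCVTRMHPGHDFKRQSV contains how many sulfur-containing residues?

4

Cysteine (C, thiol) and methionine (M, thioether) are the two sulfur-containing amino acids.
Matching residues: C3, C5, C6, M10.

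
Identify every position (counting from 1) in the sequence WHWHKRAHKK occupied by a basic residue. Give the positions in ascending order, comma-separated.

2, 4, 5, 6, 8, 9, 10

The basic amino acids are Lys (K), Arg (R), and His (H).
Matching residues: H2, H4, K5, R6, H8, K9, K10.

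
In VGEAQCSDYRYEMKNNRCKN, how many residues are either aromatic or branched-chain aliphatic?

3

Aromatic: F, W, Y. Branched-chain aliphatic: I, L, V.
Aromatic residues here: Y9, Y11 (2).
Branched-chain aliphatic residues here: V1 (1).
The two groups share no amino acid, so total = 2 + 1 = 3.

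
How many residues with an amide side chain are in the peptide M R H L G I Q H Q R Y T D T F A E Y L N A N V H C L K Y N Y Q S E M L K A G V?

Only N (asparagine) and Q (glutamine) carry a side-chain carboxamide.
Matching residues: Q7, Q9, N20, N22, N29, Q31.

6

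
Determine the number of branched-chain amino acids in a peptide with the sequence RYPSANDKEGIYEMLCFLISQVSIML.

7

The BCAAs are Val, Leu, and Ile — aliphatic side chains with a branch point.
Matching residues: I11, L15, L18, I19, V22, I24, L26.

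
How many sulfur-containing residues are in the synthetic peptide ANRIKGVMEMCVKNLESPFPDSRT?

3

Only Cys (C) and Met (M) have a sulfur atom in the side chain.
Matching residues: M8, M10, C11.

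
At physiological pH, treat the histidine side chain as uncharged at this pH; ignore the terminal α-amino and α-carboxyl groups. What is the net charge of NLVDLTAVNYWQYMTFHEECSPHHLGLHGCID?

Near pH 7.4, K and R contribute +1 each, D and E contribute −1 each, and every other side chain (His included, as stated) is uncharged.
Positive (K, R): none → +0.
Negative (D, E): D4, E18, E19, D32 → −4.
Net charge = (+0) + (−4) = −4.

-4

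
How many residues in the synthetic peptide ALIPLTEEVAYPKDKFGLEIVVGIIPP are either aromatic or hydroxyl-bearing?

3

Aromatic: F, W, Y. Hydroxyl-bearing: S, T, Y.
Aromatic residues here: Y11, F16 (2).
Hydroxyl-bearing residues here: T6, Y11 (2).
Y is in both groups, so the 1 Y residue must not be double-counted.
Total = 2 + 2 − 1 = 3.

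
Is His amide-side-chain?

Asparagine (N) and glutamine (Q) have uncharged amide side chains.
Histidine is not in this group.

No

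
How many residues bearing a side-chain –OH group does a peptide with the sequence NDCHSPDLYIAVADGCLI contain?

Serine (S), threonine (T), and tyrosine (Y) each carry a hydroxyl group on the side chain.
Matching residues: S5, Y9.

2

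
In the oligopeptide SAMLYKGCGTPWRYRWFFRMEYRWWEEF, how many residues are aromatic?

10

Phenylalanine (F), tryptophan (W), and tyrosine (Y) have aromatic ring side chains.
Matching residues: Y5, W12, Y14, W16, F17, F18, Y22, W24, W25, F28.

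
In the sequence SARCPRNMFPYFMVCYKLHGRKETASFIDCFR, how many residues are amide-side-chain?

The amide-side-chain residues are Asn (N) and Gln (Q).
Matching residues: N7.

1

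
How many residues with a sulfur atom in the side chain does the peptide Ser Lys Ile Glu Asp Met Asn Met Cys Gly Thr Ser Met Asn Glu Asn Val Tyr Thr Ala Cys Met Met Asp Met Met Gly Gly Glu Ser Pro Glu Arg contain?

Only Cys (C) and Met (M) have a sulfur atom in the side chain.
Matching residues: Met6, Met8, Cys9, Met13, Cys21, Met22, Met23, Met25, Met26.

9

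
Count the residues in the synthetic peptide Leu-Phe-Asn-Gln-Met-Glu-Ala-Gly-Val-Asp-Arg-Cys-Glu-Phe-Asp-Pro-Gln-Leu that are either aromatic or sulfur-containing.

4

Aromatic: F, W, Y. Sulfur-containing: C, M.
Aromatic residues here: Phe2, Phe14 (2).
Sulfur-containing residues here: Met5, Cys12 (2).
The two groups share no amino acid, so total = 2 + 2 = 4.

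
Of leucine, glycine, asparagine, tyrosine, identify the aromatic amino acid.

tyrosine

The aromatic amino acids are Phe (F, benzyl), Trp (W, indole), and Tyr (Y, phenol).
Of the listed options, only tyrosine belongs to this group.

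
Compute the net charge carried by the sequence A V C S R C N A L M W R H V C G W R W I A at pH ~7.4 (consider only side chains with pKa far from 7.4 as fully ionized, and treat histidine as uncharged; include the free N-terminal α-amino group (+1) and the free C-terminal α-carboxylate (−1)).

+3

Near pH 7.4, K and R contribute +1 each, D and E contribute −1 each, and every other side chain (His included, as stated) is uncharged.
Positive (K, R): R5, R12, R18 → +3.
Negative (D, E): none → −0.
The N-terminus (+1) and C-terminus (−1) cancel.
Net charge = (+3) + (−0) = +3.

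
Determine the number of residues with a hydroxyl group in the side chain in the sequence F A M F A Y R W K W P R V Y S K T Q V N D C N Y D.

S, T, and Y are the three residues with a side-chain hydroxyl.
Matching residues: Y6, Y14, S15, T17, Y24.

5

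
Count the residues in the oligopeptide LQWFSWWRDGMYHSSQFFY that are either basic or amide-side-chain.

4

Basic: H, K, R. Amide-side-chain: N, Q.
Basic residues here: R8, H13 (2).
Amide-side-chain residues here: Q2, Q16 (2).
The two groups share no amino acid, so total = 2 + 2 = 4.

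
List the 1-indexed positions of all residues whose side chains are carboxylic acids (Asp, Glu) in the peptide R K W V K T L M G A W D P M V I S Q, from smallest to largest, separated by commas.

12

Matching residues: D12.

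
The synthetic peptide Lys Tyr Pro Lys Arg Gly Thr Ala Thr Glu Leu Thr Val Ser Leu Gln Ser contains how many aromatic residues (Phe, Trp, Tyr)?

Matching residues: Tyr2.

1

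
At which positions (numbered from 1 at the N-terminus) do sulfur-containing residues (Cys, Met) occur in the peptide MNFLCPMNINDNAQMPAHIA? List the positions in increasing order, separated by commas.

1, 5, 7, 15

Matching residues: M1, C5, M7, M15.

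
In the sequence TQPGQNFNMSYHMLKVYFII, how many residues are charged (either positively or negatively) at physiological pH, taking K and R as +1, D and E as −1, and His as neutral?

1

Charged side chains at pH ~7.4: K, R (positive); D, E (negative).
Matching residues: K15.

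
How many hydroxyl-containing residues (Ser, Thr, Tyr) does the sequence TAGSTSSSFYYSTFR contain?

10

Matching residues: T1, S4, T5, S6, S7, S8, Y10, Y11, S12, T13.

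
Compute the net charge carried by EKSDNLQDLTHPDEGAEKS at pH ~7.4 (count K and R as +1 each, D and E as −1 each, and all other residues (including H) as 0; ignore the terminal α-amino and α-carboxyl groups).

-4

Positive (K, R): K2, K18 → +2.
Negative (D, E): E1, D4, D8, D13, E14, E17 → −6.
Net charge = (+2) + (−6) = −4.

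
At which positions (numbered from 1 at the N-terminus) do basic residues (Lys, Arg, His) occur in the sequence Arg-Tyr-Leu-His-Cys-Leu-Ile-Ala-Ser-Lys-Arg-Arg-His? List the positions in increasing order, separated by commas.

1, 4, 10, 11, 12, 13

Matching residues: Arg1, His4, Lys10, Arg11, Arg12, His13.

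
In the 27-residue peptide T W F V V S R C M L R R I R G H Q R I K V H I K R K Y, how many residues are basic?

11

K, R, and H are the three residues with basic side chains (ε-amine, guanidinium, and imidazole respectively).
Matching residues: R7, R11, R12, R14, H16, R18, K20, H22, K24, R25, K26.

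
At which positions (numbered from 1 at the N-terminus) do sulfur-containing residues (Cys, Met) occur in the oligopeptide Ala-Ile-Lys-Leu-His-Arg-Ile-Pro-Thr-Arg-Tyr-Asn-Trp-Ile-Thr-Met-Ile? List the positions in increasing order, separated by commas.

Matching residues: Met16.

16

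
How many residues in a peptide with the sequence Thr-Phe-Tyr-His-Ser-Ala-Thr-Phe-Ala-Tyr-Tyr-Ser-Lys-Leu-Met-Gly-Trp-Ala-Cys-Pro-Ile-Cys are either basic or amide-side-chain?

Basic: H, K, R. Amide-side-chain: N, Q.
Basic residues here: His4, Lys13 (2).
Amide-side-chain residues here: none (0).
The two groups share no amino acid, so total = 2 + 0 = 2.

2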